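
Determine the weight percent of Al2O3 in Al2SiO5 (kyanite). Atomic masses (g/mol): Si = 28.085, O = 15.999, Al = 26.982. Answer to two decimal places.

62.92 wt%

Molar mass of Al2SiO5 = 2×26.982 + 1×28.085 + 5×15.999 = 162.044 g/mol.
Each formula unit contains 2 Al, equivalent to 2/2 = 1.0000 mol Al2O3.
M(Al2O3) = 2×26.982 + 3×15.999 = 101.961 g/mol.
Mass of Al2O3 per formula unit = 1.0000 × 101.961 = 101.961 g.
Al2O3 wt% = 101.961 / 162.044 × 100 = 62.92%.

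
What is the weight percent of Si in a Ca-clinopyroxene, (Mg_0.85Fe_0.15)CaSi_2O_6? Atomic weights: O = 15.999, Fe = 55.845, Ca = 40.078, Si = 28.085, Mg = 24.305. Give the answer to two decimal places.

Molar mass of (Mg_0.85Fe_0.15)CaSi_2O_6: 0.85×24.305 + 0.15×55.845 + 1×40.078 + 2×28.085 + 6×15.999 = 221.278 g/mol.
Mass of Si per formula unit: 2 × 28.085 = 56.170 g.
Weight fraction Si = 56.170 / 221.278 = 0.2538.

25.38 wt%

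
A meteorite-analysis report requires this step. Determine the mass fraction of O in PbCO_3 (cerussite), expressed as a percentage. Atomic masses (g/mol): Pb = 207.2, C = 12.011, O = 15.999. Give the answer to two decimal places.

17.96 weight percent

M(PbCO_3) = 267.208 g/mol.
O contributes 3 × 15.999 = 47.997 g per mole.
47.997/267.208 = 0.1796 → 17.96%.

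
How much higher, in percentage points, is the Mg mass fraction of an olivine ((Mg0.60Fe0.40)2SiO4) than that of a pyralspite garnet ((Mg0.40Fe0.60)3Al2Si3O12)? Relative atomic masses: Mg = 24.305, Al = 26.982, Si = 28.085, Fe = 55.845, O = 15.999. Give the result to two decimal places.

11.24 percentage points

M((Mg0.60Fe0.40)2SiO4) = 165.923 g/mol, so wt% Mg = 29.166/165.923 × 100 = 17.58%.
M((Mg0.40Fe0.60)3Al2Si3O12) = 459.894 g/mol, so wt% Mg = 29.166/459.894 × 100 = 6.34%.
17.58 − 6.34 = 11.24 pp.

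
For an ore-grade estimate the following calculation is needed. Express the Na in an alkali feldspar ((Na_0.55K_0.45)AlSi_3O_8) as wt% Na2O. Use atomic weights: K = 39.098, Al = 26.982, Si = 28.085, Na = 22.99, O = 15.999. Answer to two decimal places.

M((Na_0.55K_0.45)AlSi_3O_8) = 269.468 g/mol; M(Na2O) = 61.979 g/mol.
Moles Na2O per formula unit = 0.55 Na ÷ 2 = 0.2750.
Na2O fraction = (0.2750 × 61.979) / 269.468 = 17.044/269.468 = 0.0633.

6.33 wt%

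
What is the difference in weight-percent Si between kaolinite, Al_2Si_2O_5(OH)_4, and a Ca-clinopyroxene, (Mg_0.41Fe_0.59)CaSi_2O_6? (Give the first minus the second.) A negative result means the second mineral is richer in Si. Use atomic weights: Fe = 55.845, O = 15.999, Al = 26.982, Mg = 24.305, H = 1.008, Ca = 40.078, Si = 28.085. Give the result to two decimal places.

First mineral: 56.170 g Si in 258.157 g formula = 21.76 wt% Si.
Second mineral: 56.170 g Si in 235.156 g formula = 23.89 wt% Si.
21.76% − 23.89% gives a difference of -2.13 percentage points.

-2.13 percentage points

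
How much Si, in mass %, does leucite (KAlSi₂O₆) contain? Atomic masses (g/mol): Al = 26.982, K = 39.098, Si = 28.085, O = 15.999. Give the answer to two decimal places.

Molar mass of KAlSi₂O₆: 1*39.098 + 1*26.982 + 2*28.085 + 6*15.999 = 218.244 g/mol.
Mass of Si per formula unit: 2 × 28.085 = 56.170 g.
Weight fraction Si = 56.170 / 218.244 = 0.2574.

25.74 mass %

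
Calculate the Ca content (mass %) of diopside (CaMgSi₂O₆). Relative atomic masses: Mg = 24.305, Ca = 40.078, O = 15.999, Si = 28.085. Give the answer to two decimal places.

18.51 mass %

Molar mass of CaMgSi₂O₆: 1·40.078 + 1·24.305 + 2·28.085 + 6·15.999 = 216.547 g/mol.
Mass of Ca per formula unit: 1 × 40.078 = 40.078 g.
Weight fraction Ca = 40.078 / 216.547 = 0.1851.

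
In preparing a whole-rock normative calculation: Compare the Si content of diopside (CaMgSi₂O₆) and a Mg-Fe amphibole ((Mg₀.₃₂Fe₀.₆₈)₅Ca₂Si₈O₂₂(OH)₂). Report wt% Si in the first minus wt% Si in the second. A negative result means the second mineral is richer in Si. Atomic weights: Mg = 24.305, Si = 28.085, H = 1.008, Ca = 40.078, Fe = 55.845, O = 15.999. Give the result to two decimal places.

First mineral: 56.170 g Si in 216.547 g formula = 25.94 wt% Si.
Second mineral: 224.680 g Si in 919.589 g formula = 24.43 wt% Si.
25.94% − 24.43% gives a difference of 1.51 percentage points.

1.51 percentage points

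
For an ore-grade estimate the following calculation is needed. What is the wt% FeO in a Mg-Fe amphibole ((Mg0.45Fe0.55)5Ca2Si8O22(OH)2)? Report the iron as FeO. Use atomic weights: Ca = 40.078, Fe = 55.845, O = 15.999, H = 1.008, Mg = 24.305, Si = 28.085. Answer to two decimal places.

21.97 wt%

M((Mg0.45Fe0.55)5Ca2Si8O22(OH)2) = 899.088 g/mol; M(FeO) = 71.844 g/mol.
Moles FeO per formula unit = 2.75 Fe ÷ 1 = 2.7500.
FeO fraction = (2.7500 × 71.844) / 899.088 = 197.571/899.088 = 0.2197.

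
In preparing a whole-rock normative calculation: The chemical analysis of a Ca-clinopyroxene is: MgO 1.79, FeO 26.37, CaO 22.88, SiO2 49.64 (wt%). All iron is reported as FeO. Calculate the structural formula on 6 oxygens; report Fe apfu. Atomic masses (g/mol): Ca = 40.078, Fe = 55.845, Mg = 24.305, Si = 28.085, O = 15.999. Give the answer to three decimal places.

MgO: 1.79/40.304 = 0.04441 mol → 0.04441 mol Mg, 0.04441 mol O.
FeO: 26.37/71.844 = 0.36705 mol → 0.36705 mol Fe, 0.36705 mol O.
CaO: 22.88/56.077 = 0.40801 mol → 0.40801 mol Ca, 0.40801 mol O.
SiO2: 49.64/60.083 = 0.82619 mol → 0.82619 mol Si, 1.65238 mol O.
Total oxygen = 2.47185 mol. Normalization factor = 6/2.47185 = 2.42733.
Fe per 6 O = 0.36705 × 2.42733 = 0.891.

0.891 Fe apfu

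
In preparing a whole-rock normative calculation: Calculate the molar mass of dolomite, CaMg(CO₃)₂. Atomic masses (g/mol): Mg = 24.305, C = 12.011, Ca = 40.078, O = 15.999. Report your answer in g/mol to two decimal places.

Ca: 1 × 40.078 = 40.0780
Mg: 1 × 24.305 = 24.3050
C: 2 × 12.011 = 24.0220
O: 6 × 15.999 = 95.9940
Summing the contributions gives the formula mass.

184.40 g/mol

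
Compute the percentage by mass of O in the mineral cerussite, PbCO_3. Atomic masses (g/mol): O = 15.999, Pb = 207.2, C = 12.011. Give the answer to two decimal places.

17.96 wt%

M(PbCO_3) = 267.208 g/mol.
O contributes 3 × 15.999 = 47.997 g per mole.
47.997/267.208 = 0.1796 → 17.96%.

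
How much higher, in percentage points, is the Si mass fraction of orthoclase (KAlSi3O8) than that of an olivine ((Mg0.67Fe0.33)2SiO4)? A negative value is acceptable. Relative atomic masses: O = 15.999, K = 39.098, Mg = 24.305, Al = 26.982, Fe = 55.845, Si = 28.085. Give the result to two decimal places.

Si in KAlSi3O8: molar mass 278.327 g/mol; 3×28.085 = 84.255 g → 30.27 wt%.
Si in (Mg0.67Fe0.33)2SiO4: molar mass 161.507 g/mol; 1×28.085 = 28.085 g → 17.39 wt%.
Difference = 30.27 − 17.39 = 12.88 percentage points.

12.88 percentage points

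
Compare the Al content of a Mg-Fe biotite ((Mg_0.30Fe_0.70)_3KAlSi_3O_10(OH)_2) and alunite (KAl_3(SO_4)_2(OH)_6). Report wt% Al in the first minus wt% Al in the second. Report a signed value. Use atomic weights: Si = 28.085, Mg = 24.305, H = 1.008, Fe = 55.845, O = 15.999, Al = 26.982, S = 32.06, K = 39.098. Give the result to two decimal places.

First mineral: 26.982 g Al in 483.488 g formula = 5.58 wt% Al.
Second mineral: 80.946 g Al in 414.198 g formula = 19.54 wt% Al.
5.58% − 19.54% gives a difference of -13.96 percentage points.

-13.96 percentage points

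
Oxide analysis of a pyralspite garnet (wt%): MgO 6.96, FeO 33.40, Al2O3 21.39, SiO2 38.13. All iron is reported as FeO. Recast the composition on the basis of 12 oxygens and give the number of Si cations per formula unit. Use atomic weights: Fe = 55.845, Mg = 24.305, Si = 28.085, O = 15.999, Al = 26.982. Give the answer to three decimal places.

3.003 Si apfu

MgO (M=40.304): mol = 0.17269; Mg = 0.17269, O = 0.17269.
FeO (M=71.844): mol = 0.46490; Fe = 0.46490, O = 0.46490.
Al2O3 (M=101.961): mol = 0.20979; Al = 0.41958, O = 0.62937.
SiO2 (M=60.083): mol = 0.63462; Si = 0.63462, O = 1.26924.
ΣO = 2.53620; factor = 12/ΣO = 4.73149.
Si apfu = 0.63462 × 4.73149 = 3.003.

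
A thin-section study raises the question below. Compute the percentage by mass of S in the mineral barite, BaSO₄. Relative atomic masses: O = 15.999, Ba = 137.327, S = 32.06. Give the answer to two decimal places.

Molar mass of BaSO₄: 1·137.327 + 1·32.06 + 4·15.999 = 233.383 g/mol.
Mass of S per formula unit: 1 × 32.06 = 32.060 g.
Weight fraction S = 32.060 / 233.383 = 0.1374.

13.74 wt%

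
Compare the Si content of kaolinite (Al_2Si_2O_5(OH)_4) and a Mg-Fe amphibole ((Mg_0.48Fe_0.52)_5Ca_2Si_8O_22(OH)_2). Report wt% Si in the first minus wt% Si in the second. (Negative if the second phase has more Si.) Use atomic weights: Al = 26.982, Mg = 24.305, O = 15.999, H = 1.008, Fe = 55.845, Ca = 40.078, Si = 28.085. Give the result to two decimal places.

M(Al_2Si_2O_5(OH)_4) = 258.157 g/mol, so wt% Si = 56.170/258.157 × 100 = 21.76%.
M((Mg_0.48Fe_0.52)_5Ca_2Si_8O_22(OH)_2) = 894.357 g/mol, so wt% Si = 224.680/894.357 × 100 = 25.12%.
21.76 − 25.12 = -3.36 pp.

-3.36 percentage points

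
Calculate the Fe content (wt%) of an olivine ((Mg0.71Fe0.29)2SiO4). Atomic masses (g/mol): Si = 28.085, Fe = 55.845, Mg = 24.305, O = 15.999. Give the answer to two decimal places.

20.37 wt%

Molar mass of (Mg0.71Fe0.29)2SiO4: 1.42*24.305 + 0.58*55.845 + 1*28.085 + 4*15.999 = 158.984 g/mol.
Mass of Fe per formula unit: 0.58 × 55.845 = 32.390 g.
Weight fraction Fe = 32.390 / 158.984 = 0.2037.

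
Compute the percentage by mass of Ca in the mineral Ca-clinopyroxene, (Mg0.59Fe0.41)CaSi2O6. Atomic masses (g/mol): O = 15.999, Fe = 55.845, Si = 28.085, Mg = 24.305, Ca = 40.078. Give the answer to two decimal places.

Molar mass of (Mg0.59Fe0.41)CaSi2O6: 0.59×24.305 + 0.41×55.845 + 1×40.078 + 2×28.085 + 6×15.999 = 229.478 g/mol.
Mass of Ca per formula unit: 1 × 40.078 = 40.078 g.
Weight fraction Ca = 40.078 / 229.478 = 0.1746.

17.46 mass %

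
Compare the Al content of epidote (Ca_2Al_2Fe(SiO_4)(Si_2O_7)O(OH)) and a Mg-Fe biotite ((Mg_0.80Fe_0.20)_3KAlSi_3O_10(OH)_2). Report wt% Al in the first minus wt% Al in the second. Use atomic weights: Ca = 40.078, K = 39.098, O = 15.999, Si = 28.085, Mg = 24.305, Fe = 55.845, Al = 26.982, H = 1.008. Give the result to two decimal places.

Al in Ca_2Al_2Fe(SiO_4)(Si_2O_7)O(OH): molar mass 483.215 g/mol; 2×26.982 = 53.964 g → 11.17 wt%.
Al in (Mg_0.80Fe_0.20)_3KAlSi_3O_10(OH)_2: molar mass 436.178 g/mol; 1×26.982 = 26.982 g → 6.19 wt%.
Difference = 11.17 − 6.19 = 4.98 percentage points.

4.98 percentage points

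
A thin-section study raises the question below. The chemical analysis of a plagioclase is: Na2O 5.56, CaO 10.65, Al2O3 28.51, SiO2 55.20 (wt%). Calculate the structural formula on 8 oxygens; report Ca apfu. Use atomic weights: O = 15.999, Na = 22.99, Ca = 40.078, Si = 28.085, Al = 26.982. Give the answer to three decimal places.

5.56 wt% Na2O ÷ 61.979 g/mol = 0.08971 mol, giving 0.17942 Na and 0.08971 O.
10.65 wt% CaO ÷ 56.077 g/mol = 0.18992 mol, giving 0.18992 Ca and 0.18992 O.
28.51 wt% Al2O3 ÷ 101.961 g/mol = 0.27962 mol, giving 0.55924 Al and 0.83886 O.
55.20 wt% SiO2 ÷ 60.083 g/mol = 0.91873 mol, giving 0.91873 Si and 1.83746 O.
Oxygen sums to 2.95595; scaling by 8/2.95595 = 2.70641 puts the formula on 8 O.
Ca: 0.18992 × 2.70641 = 0.514 atoms per formula unit.

0.514 Ca apfu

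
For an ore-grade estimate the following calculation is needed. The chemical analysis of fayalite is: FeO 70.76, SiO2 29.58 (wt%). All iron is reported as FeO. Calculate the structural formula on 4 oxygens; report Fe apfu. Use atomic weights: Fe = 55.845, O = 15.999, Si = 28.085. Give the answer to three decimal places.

FeO (M=71.844): mol = 0.98491; Fe = 0.98491, O = 0.98491.
SiO2 (M=60.083): mol = 0.49232; Si = 0.49232, O = 0.98464.
ΣO = 1.96955; factor = 4/ΣO = 2.03092.
Fe apfu = 0.98491 × 2.03092 = 2.000.

2.000 Fe apfu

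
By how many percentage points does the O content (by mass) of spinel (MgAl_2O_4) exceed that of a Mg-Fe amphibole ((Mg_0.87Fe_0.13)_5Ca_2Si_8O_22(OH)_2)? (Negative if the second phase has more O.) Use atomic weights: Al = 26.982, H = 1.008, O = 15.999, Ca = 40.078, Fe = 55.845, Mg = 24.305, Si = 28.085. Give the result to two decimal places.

-1.12 percentage points

M(MgAl_2O_4) = 142.265 g/mol, so wt% O = 63.996/142.265 × 100 = 44.98%.
M((Mg_0.87Fe_0.13)_5Ca_2Si_8O_22(OH)_2) = 832.854 g/mol, so wt% O = 383.976/832.854 × 100 = 46.10%.
44.98 − 46.10 = -1.12 pp.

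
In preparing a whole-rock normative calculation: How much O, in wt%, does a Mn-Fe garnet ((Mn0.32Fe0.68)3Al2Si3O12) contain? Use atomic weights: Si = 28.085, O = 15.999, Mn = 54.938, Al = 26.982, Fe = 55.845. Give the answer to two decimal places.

Formula mass = 0.96×54.938 + 2.04×55.845 + 2×26.982 + 3×28.085 + 12×15.999 = 496.871 g/mol, of which 191.988 g is O.
So O makes up 191.988/496.871 = 0.3864 of the mass, i.e. 38.64%.

38.64 wt%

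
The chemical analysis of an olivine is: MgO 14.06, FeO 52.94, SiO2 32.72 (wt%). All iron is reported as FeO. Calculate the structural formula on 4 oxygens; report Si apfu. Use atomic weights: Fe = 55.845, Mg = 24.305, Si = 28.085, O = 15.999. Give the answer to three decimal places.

14.06 wt% MgO ÷ 40.304 g/mol = 0.34885 mol, giving 0.34885 Mg and 0.34885 O.
52.94 wt% FeO ÷ 71.844 g/mol = 0.73687 mol, giving 0.73687 Fe and 0.73687 O.
32.72 wt% SiO2 ÷ 60.083 g/mol = 0.54458 mol, giving 0.54458 Si and 1.08916 O.
Oxygen sums to 2.17488; scaling by 4/2.17488 = 1.83918 puts the formula on 4 O.
Si: 0.54458 × 1.83918 = 1.002 atoms per formula unit.

1.002 Si apfu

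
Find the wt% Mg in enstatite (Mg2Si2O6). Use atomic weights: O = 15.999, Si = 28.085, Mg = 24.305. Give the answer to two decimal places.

24.21 wt%

M(Mg2Si2O6) = 200.774 g/mol.
Mg contributes 2 × 24.305 = 48.610 g per mole.
48.610/200.774 = 0.2421 → 24.21%.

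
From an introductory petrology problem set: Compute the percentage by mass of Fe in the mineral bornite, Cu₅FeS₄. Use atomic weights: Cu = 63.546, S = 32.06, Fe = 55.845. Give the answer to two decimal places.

11.13 wt%

Molar mass of Cu₅FeS₄: 5×63.546 + 1×55.845 + 4×32.06 = 501.815 g/mol.
Mass of Fe per formula unit: 1 × 55.845 = 55.845 g.
Weight fraction Fe = 55.845 / 501.815 = 0.1113.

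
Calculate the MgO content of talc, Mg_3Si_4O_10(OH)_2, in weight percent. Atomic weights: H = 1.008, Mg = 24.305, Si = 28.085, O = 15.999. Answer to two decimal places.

Molar mass of Mg_3Si_4O_10(OH)_2 = 3·24.305 + 4·28.085 + 12·15.999 + 2·1.008 = 379.259 g/mol.
Each formula unit contains 3 Mg, equivalent to 3/1 = 3.0000 mol MgO.
M(MgO) = 1×24.305 + 1×15.999 = 40.304 g/mol.
Mass of MgO per formula unit = 3.0000 × 40.304 = 120.912 g.
MgO wt% = 120.912 / 379.259 × 100 = 31.88%.

31.88 wt%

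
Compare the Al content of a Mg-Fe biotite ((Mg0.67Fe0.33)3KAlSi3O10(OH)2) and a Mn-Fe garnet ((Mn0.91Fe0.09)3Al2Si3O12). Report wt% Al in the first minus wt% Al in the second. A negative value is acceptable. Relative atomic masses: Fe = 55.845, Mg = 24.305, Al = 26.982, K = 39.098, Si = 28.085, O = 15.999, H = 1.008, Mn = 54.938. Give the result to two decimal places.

-4.88 percentage points

M((Mg0.67Fe0.33)3KAlSi3O10(OH)2) = 448.479 g/mol, so wt% Al = 26.982/448.479 × 100 = 6.02%.
M((Mn0.91Fe0.09)3Al2Si3O12) = 495.266 g/mol, so wt% Al = 53.964/495.266 × 100 = 10.90%.
6.02 − 10.90 = -4.88 pp.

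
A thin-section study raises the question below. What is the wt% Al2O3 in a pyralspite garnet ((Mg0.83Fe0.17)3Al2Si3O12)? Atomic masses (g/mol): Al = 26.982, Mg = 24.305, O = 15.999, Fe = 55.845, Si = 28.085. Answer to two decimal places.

M((Mg0.83Fe0.17)3Al2Si3O12) = 419.207 g/mol; M(Al2O3) = 101.961 g/mol.
Moles Al2O3 per formula unit = 2 Al ÷ 2 = 1.0000.
Al2O3 fraction = (1.0000 × 101.961) / 419.207 = 101.961/419.207 = 0.2432.

24.32 wt%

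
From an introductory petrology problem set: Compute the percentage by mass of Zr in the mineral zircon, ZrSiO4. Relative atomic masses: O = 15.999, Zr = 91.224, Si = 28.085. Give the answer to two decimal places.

49.77 weight percent

Formula mass = 1·91.224 + 1·28.085 + 4·15.999 = 183.305 g/mol, of which 91.224 g is Zr.
So Zr makes up 91.224/183.305 = 0.4977 of the mass, i.e. 49.77%.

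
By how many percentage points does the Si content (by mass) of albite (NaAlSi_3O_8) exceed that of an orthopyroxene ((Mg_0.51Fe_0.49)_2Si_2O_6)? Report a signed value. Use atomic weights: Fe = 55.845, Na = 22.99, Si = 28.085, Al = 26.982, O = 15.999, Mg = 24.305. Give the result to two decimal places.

First mineral: 84.255 g Si in 262.219 g formula = 32.13 wt% Si.
Second mineral: 56.170 g Si in 231.683 g formula = 24.24 wt% Si.
32.13% − 24.24% gives a difference of 7.89 percentage points.

7.89 percentage points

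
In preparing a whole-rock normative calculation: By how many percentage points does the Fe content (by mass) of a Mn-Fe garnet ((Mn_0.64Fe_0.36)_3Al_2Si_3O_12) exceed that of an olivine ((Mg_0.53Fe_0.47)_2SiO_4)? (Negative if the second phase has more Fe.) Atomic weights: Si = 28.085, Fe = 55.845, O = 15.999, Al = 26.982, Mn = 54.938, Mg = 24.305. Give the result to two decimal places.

M((Mn_0.64Fe_0.36)_3Al_2Si_3O_12) = 496.001 g/mol, so wt% Fe = 60.313/496.001 × 100 = 12.16%.
M((Mg_0.53Fe_0.47)_2SiO_4) = 170.339 g/mol, so wt% Fe = 52.494/170.339 × 100 = 30.82%.
12.16 − 30.82 = -18.66 pp.

-18.66 percentage points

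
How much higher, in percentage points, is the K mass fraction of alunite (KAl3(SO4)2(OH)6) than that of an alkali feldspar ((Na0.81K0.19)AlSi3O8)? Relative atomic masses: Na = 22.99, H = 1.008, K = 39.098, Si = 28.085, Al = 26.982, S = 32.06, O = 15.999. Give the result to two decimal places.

6.64 percentage points

First mineral: 39.098 g K in 414.198 g formula = 9.44 wt% K.
Second mineral: 7.429 g K in 265.280 g formula = 2.80 wt% K.
9.44% − 2.80% gives a difference of 6.64 percentage points.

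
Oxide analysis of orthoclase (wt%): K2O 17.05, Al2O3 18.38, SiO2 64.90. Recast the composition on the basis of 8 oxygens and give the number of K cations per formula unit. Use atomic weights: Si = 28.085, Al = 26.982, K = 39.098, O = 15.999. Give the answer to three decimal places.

1.005 K apfu

K2O: 17.05/94.195 = 0.18101 mol → 0.36202 mol K, 0.18101 mol O.
Al2O3: 18.38/101.961 = 0.18027 mol → 0.36054 mol Al, 0.54081 mol O.
SiO2: 64.90/60.083 = 1.08017 mol → 1.08017 mol Si, 2.16034 mol O.
Total oxygen = 2.88216 mol. Normalization factor = 8/2.88216 = 2.77570.
K per 8 O = 0.36202 × 2.77570 = 1.005.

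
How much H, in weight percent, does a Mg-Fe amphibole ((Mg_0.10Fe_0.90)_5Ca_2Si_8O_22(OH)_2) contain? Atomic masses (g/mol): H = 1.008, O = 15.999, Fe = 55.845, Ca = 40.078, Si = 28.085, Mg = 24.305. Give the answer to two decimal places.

0.21 weight percent

Molar mass of (Mg_0.10Fe_0.90)_5Ca_2Si_8O_22(OH)_2: 0.50*24.305 + 4.50*55.845 + 2*40.078 + 8*28.085 + 24*15.999 + 2*1.008 = 954.283 g/mol.
Mass of H per formula unit: 2 × 1.008 = 2.016 g.
Weight fraction H = 2.016 / 954.283 = 0.0021.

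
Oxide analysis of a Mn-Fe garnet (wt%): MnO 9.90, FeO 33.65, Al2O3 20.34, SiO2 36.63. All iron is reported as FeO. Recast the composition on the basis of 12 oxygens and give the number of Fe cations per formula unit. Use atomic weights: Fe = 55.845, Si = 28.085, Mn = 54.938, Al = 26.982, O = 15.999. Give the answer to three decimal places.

MnO (M=70.937): mol = 0.13956; Mn = 0.13956, O = 0.13956.
FeO (M=71.844): mol = 0.46838; Fe = 0.46838, O = 0.46838.
Al2O3 (M=101.961): mol = 0.19949; Al = 0.39898, O = 0.59847.
SiO2 (M=60.083): mol = 0.60966; Si = 0.60966, O = 1.21932.
ΣO = 2.42573; factor = 12/ΣO = 4.94696.
Fe apfu = 0.46838 × 4.94696 = 2.317.

2.317 Fe apfu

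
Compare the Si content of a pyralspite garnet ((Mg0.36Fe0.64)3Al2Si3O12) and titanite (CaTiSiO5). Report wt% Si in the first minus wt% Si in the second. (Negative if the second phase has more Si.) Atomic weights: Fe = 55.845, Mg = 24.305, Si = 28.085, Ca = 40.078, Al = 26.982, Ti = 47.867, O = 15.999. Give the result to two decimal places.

3.84 percentage points

First mineral: 84.255 g Si in 463.679 g formula = 18.17 wt% Si.
Second mineral: 28.085 g Si in 196.025 g formula = 14.33 wt% Si.
18.17% − 14.33% gives a difference of 3.84 percentage points.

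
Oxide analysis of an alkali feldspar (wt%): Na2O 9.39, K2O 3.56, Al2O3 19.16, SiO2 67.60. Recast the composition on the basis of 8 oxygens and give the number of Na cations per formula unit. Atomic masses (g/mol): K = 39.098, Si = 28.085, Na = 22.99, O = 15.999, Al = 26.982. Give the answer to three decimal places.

0.807 Na apfu

Na2O: 9.39/61.979 = 0.15150 mol → 0.30300 mol Na, 0.15150 mol O.
K2O: 3.56/94.195 = 0.03779 mol → 0.07558 mol K, 0.03779 mol O.
Al2O3: 19.16/101.961 = 0.18791 mol → 0.37582 mol Al, 0.56373 mol O.
SiO2: 67.60/60.083 = 1.12511 mol → 1.12511 mol Si, 2.25022 mol O.
Total oxygen = 3.00324 mol. Normalization factor = 8/3.00324 = 2.66379.
Na per 8 O = 0.30300 × 2.66379 = 0.807.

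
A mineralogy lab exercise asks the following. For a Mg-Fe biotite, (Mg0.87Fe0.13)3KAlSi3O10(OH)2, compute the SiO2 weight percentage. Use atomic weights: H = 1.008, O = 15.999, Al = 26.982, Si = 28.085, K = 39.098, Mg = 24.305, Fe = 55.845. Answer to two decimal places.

41.96 wt%

Formula mass = 429.555 g/mol.
3 Si → 3.0000 mol SiO2 per formula unit; M(SiO2) = 60.083, so SiO2 mass = 180.249 g.
180.249/429.555 × 100 = 41.96 wt%.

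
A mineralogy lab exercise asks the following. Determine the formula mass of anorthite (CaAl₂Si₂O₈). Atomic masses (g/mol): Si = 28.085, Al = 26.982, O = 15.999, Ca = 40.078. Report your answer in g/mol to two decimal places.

Ca: 1 × 40.078 = 40.0780
Al: 2 × 26.982 = 53.9640
Si: 2 × 28.085 = 56.1700
O: 8 × 15.999 = 127.9920
Summing the contributions gives the formula mass.

278.20 g/mol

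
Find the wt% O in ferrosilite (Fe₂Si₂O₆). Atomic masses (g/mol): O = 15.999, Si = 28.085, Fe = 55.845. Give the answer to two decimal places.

36.38 weight percent

Molar mass of Fe₂Si₂O₆: 2×55.845 + 2×28.085 + 6×15.999 = 263.854 g/mol.
Mass of O per formula unit: 6 × 15.999 = 95.994 g.
Weight fraction O = 95.994 / 263.854 = 0.3638.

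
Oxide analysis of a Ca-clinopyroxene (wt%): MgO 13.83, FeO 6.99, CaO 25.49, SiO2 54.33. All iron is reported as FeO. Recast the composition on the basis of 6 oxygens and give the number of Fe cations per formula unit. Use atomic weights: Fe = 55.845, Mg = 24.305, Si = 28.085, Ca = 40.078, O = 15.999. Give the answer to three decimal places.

MgO (M=40.304): mol = 0.34314; Mg = 0.34314, O = 0.34314.
FeO (M=71.844): mol = 0.09729; Fe = 0.09729, O = 0.09729.
CaO (M=56.077): mol = 0.45455; Ca = 0.45455, O = 0.45455.
SiO2 (M=60.083): mol = 0.90425; Si = 0.90425, O = 1.80850.
ΣO = 2.70348; factor = 6/ΣO = 2.21936.
Fe apfu = 0.09729 × 2.21936 = 0.216.

0.216 Fe apfu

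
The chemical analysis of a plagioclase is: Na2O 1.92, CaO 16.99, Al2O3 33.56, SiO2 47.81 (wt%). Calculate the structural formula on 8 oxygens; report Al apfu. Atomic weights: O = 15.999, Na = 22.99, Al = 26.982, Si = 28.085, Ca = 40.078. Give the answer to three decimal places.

1.808 Al apfu

1.92 wt% Na2O ÷ 61.979 g/mol = 0.03098 mol, giving 0.06196 Na and 0.03098 O.
16.99 wt% CaO ÷ 56.077 g/mol = 0.30298 mol, giving 0.30298 Ca and 0.30298 O.
33.56 wt% Al2O3 ÷ 101.961 g/mol = 0.32915 mol, giving 0.65830 Al and 0.98745 O.
47.81 wt% SiO2 ÷ 60.083 g/mol = 0.79573 mol, giving 0.79573 Si and 1.59146 O.
Oxygen sums to 2.91287; scaling by 8/2.91287 = 2.74643 puts the formula on 8 O.
Al: 0.65830 × 2.74643 = 1.808 atoms per formula unit.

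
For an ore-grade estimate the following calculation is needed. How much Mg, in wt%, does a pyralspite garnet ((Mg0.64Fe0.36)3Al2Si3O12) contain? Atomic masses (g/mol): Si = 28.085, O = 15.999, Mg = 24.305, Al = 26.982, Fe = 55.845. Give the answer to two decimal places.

10.67 wt%

M((Mg0.64Fe0.36)3Al2Si3O12) = 437.185 g/mol.
Mg contributes 1.92 × 24.305 = 46.666 g per mole.
46.666/437.185 = 0.1067 → 10.67%.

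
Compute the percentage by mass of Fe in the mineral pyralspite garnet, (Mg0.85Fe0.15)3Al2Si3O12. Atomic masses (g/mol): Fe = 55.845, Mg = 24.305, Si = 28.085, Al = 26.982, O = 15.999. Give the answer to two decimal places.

Molar mass of (Mg0.85Fe0.15)3Al2Si3O12: 2.55·24.305 + 0.45·55.845 + 2·26.982 + 3·28.085 + 12·15.999 = 417.315 g/mol.
Mass of Fe per formula unit: 0.45 × 55.845 = 25.130 g.
Weight fraction Fe = 25.130 / 417.315 = 0.0602.

6.02 weight percent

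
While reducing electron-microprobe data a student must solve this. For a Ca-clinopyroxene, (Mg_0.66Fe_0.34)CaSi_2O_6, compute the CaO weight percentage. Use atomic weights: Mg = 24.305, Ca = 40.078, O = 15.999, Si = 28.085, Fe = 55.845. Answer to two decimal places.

M((Mg_0.66Fe_0.34)CaSi_2O_6) = 227.271 g/mol; M(CaO) = 56.077 g/mol.
Moles CaO per formula unit = 1 Ca ÷ 1 = 1.0000.
CaO fraction = (1.0000 × 56.077) / 227.271 = 56.077/227.271 = 0.2467.

24.67 wt%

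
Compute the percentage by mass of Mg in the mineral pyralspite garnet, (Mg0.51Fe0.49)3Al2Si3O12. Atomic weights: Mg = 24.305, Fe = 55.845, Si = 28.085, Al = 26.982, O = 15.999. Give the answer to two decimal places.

Molar mass of (Mg0.51Fe0.49)3Al2Si3O12: 1.53·24.305 + 1.47·55.845 + 2·26.982 + 3·28.085 + 12·15.999 = 449.486 g/mol.
Mass of Mg per formula unit: 1.53 × 24.305 = 37.187 g.
Weight fraction Mg = 37.187 / 449.486 = 0.0827.

8.27 weight percent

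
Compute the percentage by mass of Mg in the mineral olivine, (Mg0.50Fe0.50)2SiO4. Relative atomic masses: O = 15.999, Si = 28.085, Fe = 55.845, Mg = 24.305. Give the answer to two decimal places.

14.11 wt%

M((Mg0.50Fe0.50)2SiO4) = 172.231 g/mol.
Mg contributes 1 × 24.305 = 24.305 g per mole.
24.305/172.231 = 0.1411 → 14.11%.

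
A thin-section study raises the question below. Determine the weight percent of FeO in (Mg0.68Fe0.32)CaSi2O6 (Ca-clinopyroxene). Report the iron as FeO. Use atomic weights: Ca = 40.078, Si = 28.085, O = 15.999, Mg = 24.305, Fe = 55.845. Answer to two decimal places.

Molar mass of (Mg0.68Fe0.32)CaSi2O6 = 0.68*24.305 + 0.32*55.845 + 1*40.078 + 2*28.085 + 6*15.999 = 226.640 g/mol.
Each formula unit contains 0.32 Fe, equivalent to 0.32/1 = 0.3200 mol FeO.
M(FeO) = 1×55.845 + 1×15.999 = 71.844 g/mol.
Mass of FeO per formula unit = 0.3200 × 71.844 = 22.990 g.
FeO wt% = 22.990 / 226.640 × 100 = 10.14%.

10.14 wt%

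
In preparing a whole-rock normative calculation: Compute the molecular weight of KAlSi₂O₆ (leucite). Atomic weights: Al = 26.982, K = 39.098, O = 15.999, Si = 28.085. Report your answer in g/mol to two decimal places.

218.24 g/mol

M = 1(39.098) + 1(26.982) + 2(28.085) + 6(15.999)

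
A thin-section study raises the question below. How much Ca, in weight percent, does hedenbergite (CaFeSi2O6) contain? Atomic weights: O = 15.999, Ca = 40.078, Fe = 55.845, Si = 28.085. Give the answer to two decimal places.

16.15 weight percent

M(CaFeSi2O6) = 248.087 g/mol.
Ca contributes 1 × 40.078 = 40.078 g per mole.
40.078/248.087 = 0.1615 → 16.15%.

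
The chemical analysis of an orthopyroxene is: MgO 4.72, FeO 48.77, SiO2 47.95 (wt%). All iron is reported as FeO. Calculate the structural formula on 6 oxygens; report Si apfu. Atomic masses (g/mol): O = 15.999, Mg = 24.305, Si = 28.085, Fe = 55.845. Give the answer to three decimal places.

2.002 Si apfu

MgO: 4.72/40.304 = 0.11711 mol → 0.11711 mol Mg, 0.11711 mol O.
FeO: 48.77/71.844 = 0.67883 mol → 0.67883 mol Fe, 0.67883 mol O.
SiO2: 47.95/60.083 = 0.79806 mol → 0.79806 mol Si, 1.59612 mol O.
Total oxygen = 2.39206 mol. Normalization factor = 6/2.39206 = 2.50830.
Si per 6 O = 0.79806 × 2.50830 = 2.002.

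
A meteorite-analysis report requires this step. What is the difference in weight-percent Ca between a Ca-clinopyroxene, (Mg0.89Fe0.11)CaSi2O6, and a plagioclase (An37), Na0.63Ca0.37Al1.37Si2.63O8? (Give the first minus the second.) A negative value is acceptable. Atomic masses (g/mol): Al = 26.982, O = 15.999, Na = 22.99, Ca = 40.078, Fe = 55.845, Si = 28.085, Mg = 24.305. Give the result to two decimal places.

12.69 percentage points

First mineral: 40.078 g Ca in 220.016 g formula = 18.22 wt% Ca.
Second mineral: 14.829 g Ca in 268.133 g formula = 5.53 wt% Ca.
18.22% − 5.53% gives a difference of 12.69 percentage points.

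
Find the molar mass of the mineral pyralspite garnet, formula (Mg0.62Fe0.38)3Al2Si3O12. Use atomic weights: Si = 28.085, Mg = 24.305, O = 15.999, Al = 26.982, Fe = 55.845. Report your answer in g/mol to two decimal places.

439.08 g/mol

The formula mass is the sum 1.86*24.305 + 1.14*55.845 + 2*26.982 + 3*28.085 + 12*15.999.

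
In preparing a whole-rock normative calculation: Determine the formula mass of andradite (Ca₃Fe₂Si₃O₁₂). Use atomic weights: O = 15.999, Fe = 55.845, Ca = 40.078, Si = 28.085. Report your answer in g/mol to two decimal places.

508.17 g/mol

M = 3×40.078 + 2×55.845 + 3×28.085 + 12×15.999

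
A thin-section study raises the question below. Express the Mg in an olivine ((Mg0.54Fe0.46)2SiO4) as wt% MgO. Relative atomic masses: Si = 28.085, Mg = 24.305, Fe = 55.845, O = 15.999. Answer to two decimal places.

Formula mass = 169.708 g/mol.
1.08 Mg → 1.0800 mol MgO per formula unit; M(MgO) = 40.304, so MgO mass = 43.528 g.
43.528/169.708 × 100 = 25.65 wt%.

25.65 wt%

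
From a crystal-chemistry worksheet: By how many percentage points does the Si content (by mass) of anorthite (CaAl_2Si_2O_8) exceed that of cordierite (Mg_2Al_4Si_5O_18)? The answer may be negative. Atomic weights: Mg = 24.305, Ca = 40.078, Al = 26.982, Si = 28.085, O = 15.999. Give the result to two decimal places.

-3.82 percentage points

First mineral: 56.170 g Si in 278.204 g formula = 20.19 wt% Si.
Second mineral: 140.425 g Si in 584.945 g formula = 24.01 wt% Si.
20.19% − 24.01% gives a difference of -3.82 percentage points.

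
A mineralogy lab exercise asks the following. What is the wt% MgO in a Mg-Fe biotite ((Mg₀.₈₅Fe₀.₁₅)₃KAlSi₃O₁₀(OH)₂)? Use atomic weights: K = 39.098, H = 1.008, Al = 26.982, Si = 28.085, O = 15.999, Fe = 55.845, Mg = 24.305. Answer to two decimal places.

Molar mass of (Mg₀.₈₅Fe₀.₁₅)₃KAlSi₃O₁₀(OH)₂ = 2.55*24.305 + 0.45*55.845 + 1*39.098 + 1*26.982 + 3*28.085 + 12*15.999 + 2*1.008 = 431.447 g/mol.
Each formula unit contains 2.55 Mg, equivalent to 2.55/1 = 2.5500 mol MgO.
M(MgO) = 1×24.305 + 1×15.999 = 40.304 g/mol.
Mass of MgO per formula unit = 2.5500 × 40.304 = 102.775 g.
MgO wt% = 102.775 / 431.447 × 100 = 23.82%.

23.82 wt%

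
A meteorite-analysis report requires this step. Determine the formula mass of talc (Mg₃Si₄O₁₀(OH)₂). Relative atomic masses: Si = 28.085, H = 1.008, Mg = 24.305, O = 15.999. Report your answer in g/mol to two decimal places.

Mg: 3 × 24.305 = 72.9150
Si: 4 × 28.085 = 112.3400
O: 12 × 15.999 = 191.9880
H: 2 × 1.008 = 2.0160
Summing the contributions gives the formula mass.

379.26 g/mol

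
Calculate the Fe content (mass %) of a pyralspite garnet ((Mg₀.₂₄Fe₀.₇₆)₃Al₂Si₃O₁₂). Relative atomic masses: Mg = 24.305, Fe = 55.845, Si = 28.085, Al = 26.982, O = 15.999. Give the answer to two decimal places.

Molar mass of (Mg₀.₂₄Fe₀.₇₆)₃Al₂Si₃O₁₂: 0.72×24.305 + 2.28×55.845 + 2×26.982 + 3×28.085 + 12×15.999 = 475.033 g/mol.
Mass of Fe per formula unit: 2.28 × 55.845 = 127.327 g.
Weight fraction Fe = 127.327 / 475.033 = 0.2680.

26.80 mass %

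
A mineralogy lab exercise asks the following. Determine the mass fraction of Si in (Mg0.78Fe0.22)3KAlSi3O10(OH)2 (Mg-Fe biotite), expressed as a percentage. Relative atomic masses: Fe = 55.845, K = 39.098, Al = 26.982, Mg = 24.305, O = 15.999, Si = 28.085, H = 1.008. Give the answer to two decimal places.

M((Mg0.78Fe0.22)3KAlSi3O10(OH)2) = 438.070 g/mol.
Si contributes 3 × 28.085 = 84.255 g per mole.
84.255/438.070 = 0.1923 → 19.23%.

19.23 weight percent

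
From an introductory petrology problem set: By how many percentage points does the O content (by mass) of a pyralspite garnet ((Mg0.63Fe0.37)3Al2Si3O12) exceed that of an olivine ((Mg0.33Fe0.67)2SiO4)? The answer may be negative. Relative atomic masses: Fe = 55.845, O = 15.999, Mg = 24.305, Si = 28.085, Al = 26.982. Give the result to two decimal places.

8.84 percentage points

O in (Mg0.63Fe0.37)3Al2Si3O12: molar mass 438.131 g/mol; 12×15.999 = 191.988 g → 43.82 wt%.
O in (Mg0.33Fe0.67)2SiO4: molar mass 182.955 g/mol; 4×15.999 = 63.996 g → 34.98 wt%.
Difference = 43.82 − 34.98 = 8.84 percentage points.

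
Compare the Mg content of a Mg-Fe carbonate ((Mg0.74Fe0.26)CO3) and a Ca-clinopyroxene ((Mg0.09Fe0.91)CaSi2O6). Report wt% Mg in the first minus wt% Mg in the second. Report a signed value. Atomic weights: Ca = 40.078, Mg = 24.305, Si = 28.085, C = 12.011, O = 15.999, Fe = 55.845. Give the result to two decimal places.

18.55 percentage points

Mg in (Mg0.74Fe0.26)CO3: molar mass 92.513 g/mol; 0.74×24.305 = 17.986 g → 19.44 wt%.
Mg in (Mg0.09Fe0.91)CaSi2O6: molar mass 245.248 g/mol; 0.09×24.305 = 2.187 g → 0.89 wt%.
Difference = 19.44 − 0.89 = 18.55 percentage points.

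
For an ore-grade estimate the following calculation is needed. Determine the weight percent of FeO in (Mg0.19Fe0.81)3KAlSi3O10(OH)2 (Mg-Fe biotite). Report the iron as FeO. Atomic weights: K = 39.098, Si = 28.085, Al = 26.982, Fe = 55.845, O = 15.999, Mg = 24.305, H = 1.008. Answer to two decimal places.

35.35 wt%

Molar mass of (Mg0.19Fe0.81)3KAlSi3O10(OH)2 = 0.57*24.305 + 2.43*55.845 + 1*39.098 + 1*26.982 + 3*28.085 + 12*15.999 + 2*1.008 = 493.896 g/mol.
Each formula unit contains 2.43 Fe, equivalent to 2.43/1 = 2.4300 mol FeO.
M(FeO) = 1×55.845 + 1×15.999 = 71.844 g/mol.
Mass of FeO per formula unit = 2.4300 × 71.844 = 174.581 g.
FeO wt% = 174.581 / 493.896 × 100 = 35.35%.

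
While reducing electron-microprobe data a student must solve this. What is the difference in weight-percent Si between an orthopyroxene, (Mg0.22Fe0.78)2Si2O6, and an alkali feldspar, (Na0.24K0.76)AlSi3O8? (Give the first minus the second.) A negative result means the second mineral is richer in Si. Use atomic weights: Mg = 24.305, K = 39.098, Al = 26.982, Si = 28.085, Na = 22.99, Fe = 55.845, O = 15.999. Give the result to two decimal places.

-8.23 percentage points

Si in (Mg0.22Fe0.78)2Si2O6: molar mass 249.976 g/mol; 2×28.085 = 56.170 g → 22.47 wt%.
Si in (Na0.24K0.76)AlSi3O8: molar mass 274.461 g/mol; 3×28.085 = 84.255 g → 30.70 wt%.
Difference = 22.47 − 30.70 = -8.23 percentage points.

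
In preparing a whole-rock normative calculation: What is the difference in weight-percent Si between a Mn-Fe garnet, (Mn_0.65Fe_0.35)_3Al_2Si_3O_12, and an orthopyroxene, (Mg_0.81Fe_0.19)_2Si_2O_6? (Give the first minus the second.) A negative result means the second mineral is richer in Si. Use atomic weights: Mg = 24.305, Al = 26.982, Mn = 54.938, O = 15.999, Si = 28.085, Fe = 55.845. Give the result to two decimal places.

Si in (Mn_0.65Fe_0.35)_3Al_2Si_3O_12: molar mass 495.973 g/mol; 3×28.085 = 84.255 g → 16.99 wt%.
Si in (Mg_0.81Fe_0.19)_2Si_2O_6: molar mass 212.759 g/mol; 2×28.085 = 56.170 g → 26.40 wt%.
Difference = 16.99 − 26.40 = -9.41 percentage points.

-9.41 percentage points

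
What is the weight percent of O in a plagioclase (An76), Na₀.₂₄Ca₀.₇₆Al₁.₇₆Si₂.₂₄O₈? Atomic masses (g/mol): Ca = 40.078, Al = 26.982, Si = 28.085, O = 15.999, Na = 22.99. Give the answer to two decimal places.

46.65 weight percent

M(Na₀.₂₄Ca₀.₇₆Al₁.₇₆Si₂.₂₄O₈) = 274.368 g/mol.
O contributes 8 × 15.999 = 127.992 g per mole.
127.992/274.368 = 0.4665 → 46.65%.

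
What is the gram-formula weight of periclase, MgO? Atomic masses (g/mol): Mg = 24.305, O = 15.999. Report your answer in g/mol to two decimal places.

40.30 g/mol

Mg: 1 × 24.305 = 24.3050
O: 1 × 15.999 = 15.9990
Summing the contributions gives the formula mass.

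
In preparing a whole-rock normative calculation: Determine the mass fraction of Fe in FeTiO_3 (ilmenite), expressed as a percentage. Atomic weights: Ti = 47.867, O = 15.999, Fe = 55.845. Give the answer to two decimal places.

36.81 wt%

Molar mass of FeTiO_3: 1×55.845 + 1×47.867 + 3×15.999 = 151.709 g/mol.
Mass of Fe per formula unit: 1 × 55.845 = 55.845 g.
Weight fraction Fe = 55.845 / 151.709 = 0.3681.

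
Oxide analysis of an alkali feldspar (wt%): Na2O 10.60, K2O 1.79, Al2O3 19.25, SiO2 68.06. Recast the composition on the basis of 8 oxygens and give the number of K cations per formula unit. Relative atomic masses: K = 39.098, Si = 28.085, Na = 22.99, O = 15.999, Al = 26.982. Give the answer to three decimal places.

0.101 K apfu

10.60 wt% Na2O ÷ 61.979 g/mol = 0.17103 mol, giving 0.34206 Na and 0.17103 O.
1.79 wt% K2O ÷ 94.195 g/mol = 0.01900 mol, giving 0.03800 K and 0.01900 O.
19.25 wt% Al2O3 ÷ 101.961 g/mol = 0.18880 mol, giving 0.37760 Al and 0.56640 O.
68.06 wt% SiO2 ÷ 60.083 g/mol = 1.13277 mol, giving 1.13277 Si and 2.26554 O.
Oxygen sums to 3.02197; scaling by 8/3.02197 = 2.64728 puts the formula on 8 O.
K: 0.03800 × 2.64728 = 0.101 atoms per formula unit.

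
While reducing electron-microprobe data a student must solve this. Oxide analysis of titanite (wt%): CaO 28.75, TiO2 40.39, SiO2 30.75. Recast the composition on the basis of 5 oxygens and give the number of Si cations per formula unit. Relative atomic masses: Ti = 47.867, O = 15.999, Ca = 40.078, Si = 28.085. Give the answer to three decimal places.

CaO (M=56.077): mol = 0.51269; Ca = 0.51269, O = 0.51269.
TiO2 (M=79.865): mol = 0.50573; Ti = 0.50573, O = 1.01146.
SiO2 (M=60.083): mol = 0.51179; Si = 0.51179, O = 1.02358.
ΣO = 2.54773; factor = 5/ΣO = 1.96253.
Si apfu = 0.51179 × 1.96253 = 1.004.

1.004 Si apfu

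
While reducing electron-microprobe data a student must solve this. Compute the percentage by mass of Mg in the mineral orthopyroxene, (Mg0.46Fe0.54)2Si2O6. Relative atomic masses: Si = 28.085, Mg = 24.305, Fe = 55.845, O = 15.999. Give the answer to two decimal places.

Formula mass = 0.92*24.305 + 1.08*55.845 + 2*28.085 + 6*15.999 = 234.837 g/mol, of which 22.361 g is Mg.
So Mg makes up 22.361/234.837 = 0.0952 of the mass, i.e. 9.52%.

9.52 wt%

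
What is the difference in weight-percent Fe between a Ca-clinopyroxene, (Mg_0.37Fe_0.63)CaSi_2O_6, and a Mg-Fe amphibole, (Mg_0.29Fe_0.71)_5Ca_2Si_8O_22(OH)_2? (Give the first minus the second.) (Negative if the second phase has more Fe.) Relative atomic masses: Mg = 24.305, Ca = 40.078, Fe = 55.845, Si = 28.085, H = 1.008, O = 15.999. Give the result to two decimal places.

-6.57 percentage points

First mineral: 35.182 g Fe in 236.417 g formula = 14.88 wt% Fe.
Second mineral: 198.250 g Fe in 924.320 g formula = 21.45 wt% Fe.
14.88% − 21.45% gives a difference of -6.57 percentage points.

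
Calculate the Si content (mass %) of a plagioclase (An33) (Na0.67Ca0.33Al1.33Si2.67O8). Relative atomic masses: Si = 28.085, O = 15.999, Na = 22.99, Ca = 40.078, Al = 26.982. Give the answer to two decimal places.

28.03 mass %

Molar mass of Na0.67Ca0.33Al1.33Si2.67O8: 0.67·22.99 + 0.33·40.078 + 1.33·26.982 + 2.67·28.085 + 8·15.999 = 267.494 g/mol.
Mass of Si per formula unit: 2.67 × 28.085 = 74.987 g.
Weight fraction Si = 74.987 / 267.494 = 0.2803.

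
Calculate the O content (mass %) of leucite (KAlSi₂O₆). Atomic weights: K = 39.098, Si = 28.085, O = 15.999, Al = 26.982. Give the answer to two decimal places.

Molar mass of KAlSi₂O₆: 1·39.098 + 1·26.982 + 2·28.085 + 6·15.999 = 218.244 g/mol.
Mass of O per formula unit: 6 × 15.999 = 95.994 g.
Weight fraction O = 95.994 / 218.244 = 0.4398.

43.98 mass %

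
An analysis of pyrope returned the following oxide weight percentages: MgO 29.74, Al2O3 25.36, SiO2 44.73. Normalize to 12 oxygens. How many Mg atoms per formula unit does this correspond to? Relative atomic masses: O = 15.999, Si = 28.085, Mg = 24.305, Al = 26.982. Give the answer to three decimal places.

2.978 Mg apfu

MgO (M=40.304): mol = 0.73789; Mg = 0.73789, O = 0.73789.
Al2O3 (M=101.961): mol = 0.24872; Al = 0.49744, O = 0.74616.
SiO2 (M=60.083): mol = 0.74447; Si = 0.74447, O = 1.48894.
ΣO = 2.97299; factor = 12/ΣO = 4.03634.
Mg apfu = 0.73789 × 4.03634 = 2.978.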